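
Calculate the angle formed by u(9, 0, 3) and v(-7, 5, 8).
u·v = -39, |u|² = 90, |v|² = 138
cos θ = -39/√12420 ≈ -0.3499
θ ≈ 110.5°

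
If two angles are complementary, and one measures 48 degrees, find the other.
Complementary angles sum to 90 degrees.
Other angle = 90 - 48
Other angle = 42 degrees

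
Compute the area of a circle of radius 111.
Area = pi * r²
Area = pi * 111²
Area = pi * 12321
Area = 38707.56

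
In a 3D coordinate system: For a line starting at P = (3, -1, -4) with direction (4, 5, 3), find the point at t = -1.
P(-1) = (3 + 4(-1), -1 + 5(-1), -4 + 3(-1)) = (-1, -6, -7)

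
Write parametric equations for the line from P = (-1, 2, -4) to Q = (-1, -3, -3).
Direction vector d = Q - P = (0, -5, 1)
x = -1, y = 2 - 5t, z = -4 + t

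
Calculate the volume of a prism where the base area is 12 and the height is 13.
Volume = base area * height
Volume = 12 * 13
Volume = 156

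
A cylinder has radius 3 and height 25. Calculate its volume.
Volume = pi * r² * h
Volume = pi * 3² * 25
Volume = pi * 9 * 25
Volume = pi * 225
Volume = 706.86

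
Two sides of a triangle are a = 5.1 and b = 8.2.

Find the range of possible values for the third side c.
By the triangle inequality: |a - b| < c < a + b
|5.1 - 8.2| < c < 5.1 + 8.2
3.1 < c < 13.3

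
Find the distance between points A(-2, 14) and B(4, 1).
Using the distance formula: d = sqrt((x₂-x₁)² + (y₂-y₁)²)
dx = 4 - (-2) = 6
dy = 1 - 14 = -13
d = sqrt(6² + (-13)²) = sqrt(36 + 169) = sqrt(205) = 14.32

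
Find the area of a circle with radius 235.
Area = pi * r²
Area = pi * 235²
Area = pi * 55225
Area = 173494.45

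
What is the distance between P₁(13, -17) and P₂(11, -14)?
Using the distance formula: d = sqrt((x₂-x₁)² + (y₂-y₁)²)
dx = 11 - 13 = -2
dy = (-14) - (-17) = 3
d = sqrt((-2)² + 3²) = sqrt(4 + 9) = sqrt(13) = 3.61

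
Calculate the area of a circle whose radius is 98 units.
Area = pi * r²
Area = pi * 98²
Area = pi * 9604
Area = 30171.86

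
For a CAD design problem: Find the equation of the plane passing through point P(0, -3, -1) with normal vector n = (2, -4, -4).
d = n·P = (2)(0) + (-4)(-3) + (-4)(-1) = 16
Plane: 2x - 4y - 4z = 16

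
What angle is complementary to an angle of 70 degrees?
Complementary angles sum to 90 degrees.
Other angle = 90 - 70
Other angle = 20 degrees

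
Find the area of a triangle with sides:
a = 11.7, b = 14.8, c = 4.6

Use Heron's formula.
s = (a+b+c)/2 = (11.7+14.8+4.6)/2 = 15.55
A = √(s(s-a)(s-b)(s-c)) = √(15.55·3.85·0.75·10.95)
A = √491.662 = 22.17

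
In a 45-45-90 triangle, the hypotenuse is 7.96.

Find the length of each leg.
In a 45-45-90 triangle, hypotenuse = leg·√2  →  leg = hypotenuse/√2
leg = 7.96/√2 = 5.629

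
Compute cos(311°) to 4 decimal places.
cos(311 degrees) = 0.6561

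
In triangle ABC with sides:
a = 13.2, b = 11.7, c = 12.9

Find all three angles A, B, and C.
By the law of cosines:
cos(A) = (b² + c² - a²)/(2bc) = 0.427549  →  A = 64.69°
cos(B) = (a² + c² - b²)/(2ac) = 0.598309  →  B = 53.25°
cos(C) = (a² + b² - c²)/(2ab) = 0.468531  →  C = 62.06°
Check: A + B + C = 180.0° ✓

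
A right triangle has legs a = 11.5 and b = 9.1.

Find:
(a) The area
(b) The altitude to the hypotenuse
(a) Area = ½ab = ½·11.5·9.1 = 52.325
(b) Hypotenuse c = √(11.5² + 9.1²) = √215.06 = 14.6649
    Area = ½·c·h_c  →  h_c = 2·Area/c = 2·52.325/14.6649 = 7.136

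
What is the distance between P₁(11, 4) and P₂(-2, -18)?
Using the distance formula: d = sqrt((x₂-x₁)² + (y₂-y₁)²)
dx = (-2) - 11 = -13
dy = (-18) - 4 = -22
d = sqrt((-13)² + (-22)²) = sqrt(169 + 484) = sqrt(653) = 25.55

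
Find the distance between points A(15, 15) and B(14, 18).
Using the distance formula: d = sqrt((x₂-x₁)² + (y₂-y₁)²)
dx = 14 - 15 = -1
dy = 18 - 15 = 3
d = sqrt((-1)² + 3²) = sqrt(1 + 9) = sqrt(10) = 3.16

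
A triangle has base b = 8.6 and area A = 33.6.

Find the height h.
A = ½bh  →  h = 2A/b
h = 2·33.6/8.6 = 7.814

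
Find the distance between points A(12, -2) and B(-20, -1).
Using the distance formula: d = sqrt((x₂-x₁)² + (y₂-y₁)²)
dx = (-20) - 12 = -32
dy = (-1) - (-2) = 1
d = sqrt((-32)² + 1²) = sqrt(1024 + 1) = sqrt(1025) = 32.02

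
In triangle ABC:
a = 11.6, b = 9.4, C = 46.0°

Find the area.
Using A = ½ab·sin(C):
A = ½·11.6·9.4·sin(46.0°) = ½·109.04·0.719340 = 39.22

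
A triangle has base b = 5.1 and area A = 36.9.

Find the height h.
A = ½bh  →  h = 2A/b
h = 2·36.9/5.1 = 14.47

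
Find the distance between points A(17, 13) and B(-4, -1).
Using the distance formula: d = sqrt((x₂-x₁)² + (y₂-y₁)²)
dx = (-4) - 17 = -21
dy = (-1) - 13 = -14
d = sqrt((-21)² + (-14)²) = sqrt(441 + 196) = sqrt(637) = 25.24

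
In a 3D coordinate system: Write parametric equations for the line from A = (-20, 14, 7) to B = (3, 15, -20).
Direction vector d = B - A = (23, 1, -27)
x = -20 + 23t, y = 14 + t, z = 7 - 27t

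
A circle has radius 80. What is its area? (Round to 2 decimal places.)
Area = pi * r²
Area = pi * 80²
Area = pi * 6400
Area = 20106.19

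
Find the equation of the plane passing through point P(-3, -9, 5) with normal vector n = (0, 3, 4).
d = n·P = (0)(-3) + (3)(-9) + (4)(5) = -7
Plane: 3y + 4z = -7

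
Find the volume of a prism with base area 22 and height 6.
Volume = base area * height
Volume = 22 * 6
Volume = 132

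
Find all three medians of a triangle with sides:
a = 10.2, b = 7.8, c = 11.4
Using m_x = ½√(2y² + 2z² - x²):
m_a = ½√(2·7.8² + 2·11.4² - 10.2²) = ½√277.56 = 8.33
m_b = ½√(2·10.2² + 2·11.4² - 7.8²) = ½√407.16 = 10.09
m_c = ½√(2·10.2² + 2·7.8² - 11.4²) = ½√199.8 = 7.068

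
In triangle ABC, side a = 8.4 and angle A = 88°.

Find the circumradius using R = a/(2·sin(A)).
R = a/(2·sin(A)) = 8.4/(2·sin(88°))
R = 8.4/(2·0.999391) = 8.4/1.998782 = 4.203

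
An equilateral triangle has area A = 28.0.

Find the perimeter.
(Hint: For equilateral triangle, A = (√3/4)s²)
A = (√3/4)s²  →  s² = 4A/√3 = 4·28.0/√3 = 64.6632
s = 8.04135
Perimeter = 3s = 24.12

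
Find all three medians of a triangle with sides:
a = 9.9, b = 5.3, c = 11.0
Using m_x = ½√(2y² + 2z² - x²):
m_a = ½√(2·5.3² + 2·11.0² - 9.9²) = ½√200.17 = 7.074
m_b = ½√(2·9.9² + 2·11.0² - 5.3²) = ½√409.93 = 10.12
m_c = ½√(2·9.9² + 2·5.3² - 11.0²) = ½√131.2 = 5.727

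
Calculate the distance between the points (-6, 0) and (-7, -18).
Using the distance formula: d = sqrt((x₂-x₁)² + (y₂-y₁)²)
dx = (-7) - (-6) = -1
dy = (-18) - 0 = -18
d = sqrt((-1)² + (-18)²) = sqrt(1 + 324) = sqrt(325) = 18.03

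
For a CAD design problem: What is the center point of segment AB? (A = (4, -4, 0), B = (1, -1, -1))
Midpoint = ((4+1)/2, (-4-1)/2, (0-1)/2) = (2.5, -2.5, -0.5)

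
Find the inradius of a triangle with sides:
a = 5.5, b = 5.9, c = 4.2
s = (a+b+c)/2 = (5.5+5.9+4.2)/2 = 7.8
Area = √(s(s-a)(s-b)(s-c)) = √(7.8·2.3·1.9·3.6) = 11.0774
r = Area/s = 11.0774/7.8 = 1.42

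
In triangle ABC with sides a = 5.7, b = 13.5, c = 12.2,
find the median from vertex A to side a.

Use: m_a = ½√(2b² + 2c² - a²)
m_a = ½√(2·13.5² + 2·12.2² - 5.7²)
m_a = ½√(364.5 + 297.68 - 32.49) = ½√629.69 = 12.55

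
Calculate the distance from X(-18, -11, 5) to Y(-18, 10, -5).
d = √[(0)² + (21)² + (-10)²] = √541 = 23.26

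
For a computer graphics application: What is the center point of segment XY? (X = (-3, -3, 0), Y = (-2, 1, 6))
Midpoint = ((-3-2)/2, (-3+1)/2, (0+6)/2) = (-2.5, -1, 3)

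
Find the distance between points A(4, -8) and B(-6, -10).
Using the distance formula: d = sqrt((x₂-x₁)² + (y₂-y₁)²)
dx = (-6) - 4 = -10
dy = (-10) - (-8) = -2
d = sqrt((-10)² + (-2)²) = sqrt(100 + 4) = sqrt(104) = 10.20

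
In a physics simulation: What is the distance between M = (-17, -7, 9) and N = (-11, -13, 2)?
d = √[(6)² + (-6)² + (-7)²] = √121 = 11.0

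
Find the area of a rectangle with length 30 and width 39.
Area = length * width
Area = 30 * 39
Area = 1170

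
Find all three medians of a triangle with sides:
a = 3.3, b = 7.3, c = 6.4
Using m_x = ½√(2y² + 2z² - x²):
m_a = ½√(2·7.3² + 2·6.4² - 3.3²) = ½√177.61 = 6.664
m_b = ½√(2·3.3² + 2·6.4² - 7.3²) = ½√50.41 = 3.55
m_c = ½√(2·3.3² + 2·7.3² - 6.4²) = ½√87.4 = 4.674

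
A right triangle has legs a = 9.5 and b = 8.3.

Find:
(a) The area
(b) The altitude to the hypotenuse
(a) Area = ½ab = ½·9.5·8.3 = 39.425
(b) Hypotenuse c = √(9.5² + 8.3²) = √159.14 = 12.6151
    Area = ½·c·h_c  →  h_c = 2·Area/c = 2·39.425/12.6151 = 6.25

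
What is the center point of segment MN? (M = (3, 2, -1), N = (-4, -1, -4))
Midpoint = ((3-4)/2, (2-1)/2, (-1-4)/2) = (-0.5, 0.5, -2.5)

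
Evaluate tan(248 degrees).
tan(248 degrees) = 2.4751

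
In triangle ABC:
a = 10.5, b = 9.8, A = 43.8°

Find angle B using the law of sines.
sin(B)/b = sin(A)/a
sin(B) = b·sin(A)/a = 9.8·sin(43.8°)/10.5 = 0.646000
B = arcsin(0.646000) = 40.24°  (b ≤ a, so B ≤ A and the acute solution is unique)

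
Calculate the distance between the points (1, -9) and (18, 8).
Using the distance formula: d = sqrt((x₂-x₁)² + (y₂-y₁)²)
dx = 18 - 1 = 17
dy = 8 - (-9) = 17
d = sqrt(17² + 17²) = sqrt(289 + 289) = sqrt(578) = 24.04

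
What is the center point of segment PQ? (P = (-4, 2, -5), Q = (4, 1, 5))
Midpoint = ((-4+4)/2, (2+1)/2, (-5+5)/2) = (0, 1.5, 0)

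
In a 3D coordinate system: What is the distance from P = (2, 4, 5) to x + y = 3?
d = |1(2) + 1(4) + 0(5) - (3)| / √(1² + 1² + 0²) = 3/√2 = 2.121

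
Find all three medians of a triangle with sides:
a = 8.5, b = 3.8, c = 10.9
Using m_x = ½√(2y² + 2z² - x²):
m_a = ½√(2·3.8² + 2·10.9² - 8.5²) = ½√194.25 = 6.969
m_b = ½√(2·8.5² + 2·10.9² - 3.8²) = ½√367.68 = 9.587
m_c = ½√(2·8.5² + 2·3.8² - 10.9²) = ½√54.57 = 3.694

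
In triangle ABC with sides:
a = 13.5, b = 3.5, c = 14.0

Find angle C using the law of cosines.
cos(C) = (a² + b² - c²)/(2ab)
cos(C) = (13.5² + 3.5² - 14.0²)/(2·13.5·3.5) = -1.5/94.5 = -0.015873
C = arccos(-0.015873) = 90.91°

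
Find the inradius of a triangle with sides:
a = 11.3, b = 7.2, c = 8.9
s = (a+b+c)/2 = (11.3+7.2+8.9)/2 = 13.7
Area = √(s(s-a)(s-b)(s-c)) = √(13.7·2.4·6.5·4.8) = 32.029
r = Area/s = 32.029/13.7 = 2.338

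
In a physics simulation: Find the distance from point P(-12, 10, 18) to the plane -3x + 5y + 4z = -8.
d = |(-3)(-12) + 5(10) + 4(18) - (-8)| / √((-3)² + 5² + 4²) = 166/√50 = 23.48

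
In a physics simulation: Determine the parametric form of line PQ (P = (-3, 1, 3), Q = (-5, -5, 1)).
Direction vector d = Q - P = (-2, -6, -2)
x = -3 - 2t, y = 1 - 6t, z = 3 - 2t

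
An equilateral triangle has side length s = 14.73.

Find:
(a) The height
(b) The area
(a) Height h = s·√3/2 = 14.73·√3/2 = 12.76
(b) Area = (√3/4)·s² = (√3/4)·14.73² = (√3/4)·216.973 = 93.95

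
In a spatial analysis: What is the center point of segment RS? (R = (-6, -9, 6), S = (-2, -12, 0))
Midpoint = ((-6-2)/2, (-9-12)/2, (6+0)/2) = (-4, -10.5, 3)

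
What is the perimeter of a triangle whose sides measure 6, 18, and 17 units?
Perimeter = sum of all sides
Perimeter = 6 + 18 + 17
Perimeter = 41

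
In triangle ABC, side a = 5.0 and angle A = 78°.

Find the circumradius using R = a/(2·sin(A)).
R = a/(2·sin(A)) = 5.0/(2·sin(78°))
R = 5.0/(2·0.978148) = 5.0/1.956295 = 2.556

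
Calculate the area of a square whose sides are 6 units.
Area = s²
Area = 6²
Area = 36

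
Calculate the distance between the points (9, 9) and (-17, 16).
Using the distance formula: d = sqrt((x₂-x₁)² + (y₂-y₁)²)
dx = (-17) - 9 = -26
dy = 16 - 9 = 7
d = sqrt((-26)² + 7²) = sqrt(676 + 49) = sqrt(725) = 26.93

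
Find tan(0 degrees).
tan(0 degrees) = 0
Decimal approximation: 0.0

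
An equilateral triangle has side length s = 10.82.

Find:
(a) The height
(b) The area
(a) Height h = s·√3/2 = 10.82·√3/2 = 9.37
(b) Area = (√3/4)·s² = (√3/4)·10.82² = (√3/4)·117.072 = 50.69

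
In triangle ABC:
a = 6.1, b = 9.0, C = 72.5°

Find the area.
Using A = ½ab·sin(C):
A = ½·6.1·9.0·sin(72.5°) = ½·54.9·0.953717 = 26.18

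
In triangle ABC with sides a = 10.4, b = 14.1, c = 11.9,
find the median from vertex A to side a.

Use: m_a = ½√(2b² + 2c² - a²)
m_a = ½√(2·14.1² + 2·11.9² - 10.4²)
m_a = ½√(397.62 + 283.22 - 108.16) = ½√572.68 = 11.97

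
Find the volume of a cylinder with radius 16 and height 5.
Volume = pi * r² * h
Volume = pi * 16² * 5
Volume = pi * 256 * 5
Volume = pi * 1280
Volume = 4021.24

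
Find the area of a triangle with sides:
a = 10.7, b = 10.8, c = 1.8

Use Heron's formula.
s = (a+b+c)/2 = (10.7+10.8+1.8)/2 = 11.65
A = √(s(s-a)(s-b)(s-c)) = √(11.65·0.95·0.85·9.85)
A = √92.6626 = 9.626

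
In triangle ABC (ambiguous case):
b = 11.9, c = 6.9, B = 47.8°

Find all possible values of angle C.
sin(C)/c = sin(B)/b  →  sin(C) = c·sin(B)/b = 6.9·sin(47.8°)/11.9 = 0.429542
C₁ = arcsin(0.429542) = 25.44°,  C₂ = 180° - C₁ = 154.56°
Check C₂: A = 180° - 47.8° - 154.56° = -22.36° ≤ 0, rejected
C = 25.44° (one solution)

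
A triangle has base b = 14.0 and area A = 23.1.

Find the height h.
A = ½bh  →  h = 2A/b
h = 2·23.1/14.0 = 3.3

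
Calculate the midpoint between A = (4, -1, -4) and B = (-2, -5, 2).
Midpoint = ((4-2)/2, (-1-5)/2, (-4+2)/2) = (1, -3, -1)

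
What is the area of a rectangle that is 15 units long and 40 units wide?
Area = length * width
Area = 15 * 40
Area = 600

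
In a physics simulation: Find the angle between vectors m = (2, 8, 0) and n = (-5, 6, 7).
m·n = 38, |m|² = 68, |n|² = 110
cos θ = 38/√7480 ≈ 0.4394
θ ≈ 63.94°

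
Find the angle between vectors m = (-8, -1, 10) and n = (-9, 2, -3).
m·n = 40, |m|² = 165, |n|² = 94
cos θ = 40/√15510 ≈ 0.3212
θ ≈ 71.27°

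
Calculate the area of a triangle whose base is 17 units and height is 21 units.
Area = (1/2) * base * height
Area = (1/2) * 17 * 21
Area = 178.50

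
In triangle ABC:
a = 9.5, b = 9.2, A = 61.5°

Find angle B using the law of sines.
sin(B)/b = sin(A)/a
sin(B) = b·sin(A)/a = 9.2·sin(61.5°)/9.5 = 0.851065
B = arcsin(0.851065) = 58.33°  (b ≤ a, so B ≤ A and the acute solution is unique)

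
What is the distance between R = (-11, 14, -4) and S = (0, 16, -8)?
d = √[(11)² + (2)² + (-4)²] = √141 = 11.87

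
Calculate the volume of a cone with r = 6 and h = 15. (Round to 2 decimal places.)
Volume = (1/3) * pi * r² * h
Volume = (1/3) * pi * 6² * 15
Volume = (1/3) * pi * 36 * 15
Volume = (1/3) * pi * 540
Volume = 565.49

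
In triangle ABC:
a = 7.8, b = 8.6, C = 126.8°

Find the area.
Using A = ½ab·sin(C):
A = ½·7.8·8.6·sin(126.8°) = ½·67.08·0.800731 = 26.86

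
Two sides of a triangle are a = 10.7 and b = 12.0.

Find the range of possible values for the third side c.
By the triangle inequality: |a - b| < c < a + b
|10.7 - 12.0| < c < 10.7 + 12.0
1.3 < c < 22.7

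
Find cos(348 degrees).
cos(348 degrees) = 0.9781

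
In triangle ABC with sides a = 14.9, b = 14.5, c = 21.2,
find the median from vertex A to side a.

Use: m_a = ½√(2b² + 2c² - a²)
m_a = ½√(2·14.5² + 2·21.2² - 14.9²)
m_a = ½√(420.5 + 898.88 - 222.01) = ½√1097.37 = 16.56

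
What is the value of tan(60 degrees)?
tan(60 degrees) = sqrt(3)
Decimal approximation: 1.7321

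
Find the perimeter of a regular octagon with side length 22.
Perimeter = number of sides * side length
Perimeter = 8 * 22
Perimeter = 176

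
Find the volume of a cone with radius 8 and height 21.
Volume = (1/3) * pi * r² * h
Volume = (1/3) * pi * 8² * 21
Volume = (1/3) * pi * 64 * 21
Volume = (1/3) * pi * 1344
Volume = 1407.43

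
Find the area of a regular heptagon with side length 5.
For a regular 7-gon with side length s = 5:
Apothem a = s / (2*tan(pi/7)) = 5 / (2*tan(pi/7)) ≈ 5.1913
Perimeter P = 7 * 5 = 35
Area = (1/2) * P * a = (1/2) * 35 * 5.1913 = 90.85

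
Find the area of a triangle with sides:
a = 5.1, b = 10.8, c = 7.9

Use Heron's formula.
s = (a+b+c)/2 = (5.1+10.8+7.9)/2 = 11.9
A = √(s(s-a)(s-b)(s-c)) = √(11.9·6.8·1.1·4)
A = √356.048 = 18.87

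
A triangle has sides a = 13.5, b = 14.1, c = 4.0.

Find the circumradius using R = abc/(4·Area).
s = (a+b+c)/2 = 15.8
Area = √(s(s-a)(s-b)(s-c)) = √(15.8·2.3·1.7·11.8) = 26.9996
R = abc/(4·Area) = (13.5·14.1·4.0)/(4·26.9996) = 761.4/107.9984 = 7.05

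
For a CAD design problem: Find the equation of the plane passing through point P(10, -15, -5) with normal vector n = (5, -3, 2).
d = n·P = (5)(10) + (-3)(-15) + (2)(-5) = 85
Plane: 5x - 3y + 2z = 85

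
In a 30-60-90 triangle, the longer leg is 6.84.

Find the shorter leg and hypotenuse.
In a 30-60-90 triangle, sides are in ratio 1 : √3 : 2.
Long leg = short leg·√3  →  short leg = 6.84/√3 = 3.949
Hypotenuse = 2·(short leg) = 2·6.84/√3 = 7.898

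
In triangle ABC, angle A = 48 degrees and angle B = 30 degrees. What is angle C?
Sum of angles in a triangle = 180 degrees
Third angle = 180 - 48 - 30
Third angle = 102 degrees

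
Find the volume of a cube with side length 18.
Volume = s³
Volume = 18³
Volume = 5832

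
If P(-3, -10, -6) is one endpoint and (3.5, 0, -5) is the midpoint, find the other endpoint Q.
Q = (2×3.5 - (-3), 2×0 - (-10), 2×(-5) - (-6)) = (10, 10, -4)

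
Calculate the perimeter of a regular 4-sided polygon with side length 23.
Perimeter = number of sides * side length
Perimeter = 4 * 23
Perimeter = 92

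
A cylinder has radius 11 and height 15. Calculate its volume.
Volume = pi * r² * h
Volume = pi * 11² * 15
Volume = pi * 121 * 15
Volume = pi * 1815
Volume = 5701.99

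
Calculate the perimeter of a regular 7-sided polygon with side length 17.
Perimeter = number of sides * side length
Perimeter = 7 * 17
Perimeter = 119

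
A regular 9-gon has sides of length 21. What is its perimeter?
Perimeter = number of sides * side length
Perimeter = 9 * 21
Perimeter = 189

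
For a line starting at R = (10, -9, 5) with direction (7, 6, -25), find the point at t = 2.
P(2) = (10 + 7(2), -9 + 6(2), 5 + (-25)(2)) = (24, 3, -45)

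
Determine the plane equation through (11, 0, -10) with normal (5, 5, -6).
d = n·P = (5)(11) + (5)(0) + (-6)(-10) = 115
Plane: 5x + 5y - 6z = 115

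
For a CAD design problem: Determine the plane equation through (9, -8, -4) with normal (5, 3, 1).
d = n·P = (5)(9) + (3)(-8) + (1)(-4) = 17
Plane: 5x + 3y + z = 17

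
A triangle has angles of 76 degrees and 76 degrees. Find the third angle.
Sum of angles in a triangle = 180 degrees
Third angle = 180 - 76 - 76
Third angle = 28 degrees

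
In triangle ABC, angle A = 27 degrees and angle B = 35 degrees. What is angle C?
Sum of angles in a triangle = 180 degrees
Third angle = 180 - 27 - 35
Third angle = 118 degrees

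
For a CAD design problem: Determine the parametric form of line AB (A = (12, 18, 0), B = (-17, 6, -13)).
Direction vector d = B - A = (-29, -12, -13)
x = 12 - 29t, y = 18 - 12t, z = 0 - 13t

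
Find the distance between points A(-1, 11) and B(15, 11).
Using the distance formula: d = sqrt((x₂-x₁)² + (y₂-y₁)²)
dx = 15 - (-1) = 16
dy = 11 - 11 = 0
d = sqrt(16² + 0²) = sqrt(256 + 0) = sqrt(256) = 16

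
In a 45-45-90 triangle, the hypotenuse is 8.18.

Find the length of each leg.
In a 45-45-90 triangle, hypotenuse = leg·√2  →  leg = hypotenuse/√2
leg = 8.18/√2 = 5.784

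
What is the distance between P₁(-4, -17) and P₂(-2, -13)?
Using the distance formula: d = sqrt((x₂-x₁)² + (y₂-y₁)²)
dx = (-2) - (-4) = 2
dy = (-13) - (-17) = 4
d = sqrt(2² + 4²) = sqrt(4 + 16) = sqrt(20) = 4.47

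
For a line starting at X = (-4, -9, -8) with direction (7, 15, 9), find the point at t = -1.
P(-1) = (-4 + 7(-1), -9 + 15(-1), -8 + 9(-1)) = (-11, -24, -17)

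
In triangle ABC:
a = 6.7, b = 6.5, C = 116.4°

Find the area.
Using A = ½ab·sin(C):
A = ½·6.7·6.5·sin(116.4°) = ½·43.55·0.895712 = 19.5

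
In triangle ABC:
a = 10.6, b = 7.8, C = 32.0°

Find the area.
Using A = ½ab·sin(C):
A = ½·10.6·7.8·sin(32.0°) = ½·82.68·0.529919 = 21.91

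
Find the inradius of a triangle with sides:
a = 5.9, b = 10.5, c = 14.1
s = (a+b+c)/2 = (5.9+10.5+14.1)/2 = 15.25
Area = √(s(s-a)(s-b)(s-c)) = √(15.25·9.35·4.75·1.15) = 27.9085
r = Area/s = 27.9085/15.25 = 1.83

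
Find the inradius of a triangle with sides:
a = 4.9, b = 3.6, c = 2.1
s = (a+b+c)/2 = (4.9+3.6+2.1)/2 = 5.3
Area = √(s(s-a)(s-b)(s-c)) = √(5.3·0.4·1.7·3.2) = 3.396
r = Area/s = 3.396/5.3 = 0.6408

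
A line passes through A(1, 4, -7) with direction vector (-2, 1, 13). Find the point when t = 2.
P(2) = (1 + (-2)(2), 4 + 1(2), -7 + 13(2)) = (-3, 6, 19)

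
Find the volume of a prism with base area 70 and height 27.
Volume = base area * height
Volume = 70 * 27
Volume = 1890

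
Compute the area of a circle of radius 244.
Area = pi * r²
Area = pi * 244²
Area = pi * 59536
Area = 187037.86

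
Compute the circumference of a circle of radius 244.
Circumference = 2 * pi * r
Circumference = 2 * pi * 244
Circumference = 1533.10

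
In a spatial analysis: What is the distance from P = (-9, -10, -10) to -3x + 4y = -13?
d = |(-3)(-9) + 4(-10) + 0(-10) - (-13)| / √((-3)² + 4² + 0²) = 0/√25 = 0.0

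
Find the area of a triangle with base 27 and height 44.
Area = (1/2) * base * height
Area = (1/2) * 27 * 44
Area = 594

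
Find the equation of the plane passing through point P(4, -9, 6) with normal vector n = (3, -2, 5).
d = n·P = (3)(4) + (-2)(-9) + (5)(6) = 60
Plane: 3x - 2y + 5z = 60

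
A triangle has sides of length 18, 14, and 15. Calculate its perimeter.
Perimeter = sum of all sides
Perimeter = 18 + 14 + 15
Perimeter = 47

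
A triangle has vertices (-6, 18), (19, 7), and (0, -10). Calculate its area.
Using the coordinate formula: Area = (1/2)|x₁(y₂-y₃) + x₂(y₃-y₁) + x₃(y₁-y₂)|
Area = (1/2)|(-6)(7-(-10)) + 19((-10)-18) + 0(18-7)|
Area = (1/2)|(-6)*17 + 19*(-28) + 0*11|
Area = (1/2)|(-102) + (-532) + 0|
Area = (1/2)*634 = 317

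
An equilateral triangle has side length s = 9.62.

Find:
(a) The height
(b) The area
(a) Height h = s·√3/2 = 9.62·√3/2 = 8.331
(b) Area = (√3/4)·s² = (√3/4)·9.62² = (√3/4)·92.5444 = 40.07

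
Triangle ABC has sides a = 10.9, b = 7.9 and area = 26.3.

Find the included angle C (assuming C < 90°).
Area = ½ab·sin(C)  →  sin(C) = 2·Area/(ab)
sin(C) = 2·26.3/(10.9·7.9) = 0.610847
C = arcsin(0.610847) = 37.65°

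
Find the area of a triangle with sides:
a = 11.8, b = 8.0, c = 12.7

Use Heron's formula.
s = (a+b+c)/2 = (11.8+8.0+12.7)/2 = 16.25
A = √(s(s-a)(s-b)(s-c)) = √(16.25·4.45·8.25·3.55)
A = √2117.85 = 46.02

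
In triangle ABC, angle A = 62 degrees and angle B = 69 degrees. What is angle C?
Sum of angles in a triangle = 180 degrees
Third angle = 180 - 62 - 69
Third angle = 49 degrees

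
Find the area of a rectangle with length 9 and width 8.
Area = length * width
Area = 9 * 8
Area = 72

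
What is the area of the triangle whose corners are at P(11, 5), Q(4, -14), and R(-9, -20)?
Using the coordinate formula: Area = (1/2)|x₁(y₂-y₃) + x₂(y₃-y₁) + x₃(y₁-y₂)|
Area = (1/2)|11((-14)-(-20)) + 4((-20)-5) + (-9)(5-(-14))|
Area = (1/2)|11*6 + 4*(-25) + (-9)*19|
Area = (1/2)|66 + (-100) + (-171)|
Area = (1/2)*205 = 102.50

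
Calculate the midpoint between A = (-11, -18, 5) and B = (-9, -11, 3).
Midpoint = ((-11-9)/2, (-18-11)/2, (5+3)/2) = (-10, -14.5, 4)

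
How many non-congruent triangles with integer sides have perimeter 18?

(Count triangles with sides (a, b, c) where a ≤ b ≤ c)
With a ≤ b ≤ c and a + b + c = 18, the triangle inequality a + b > c gives c < 18/2, so c ≤ 8.
Iterate a from 1 to ⌊p/3⌋ = 6; for each a, b ranges from a to ⌊(p−a)/2⌋ with c = p − a − b, keeping only c ≥ b.
Triples: (2, 8, 8), (3, 7, 8), (4, 6, 8), …
Count = 7 triangles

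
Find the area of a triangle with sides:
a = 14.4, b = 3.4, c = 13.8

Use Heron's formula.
s = (a+b+c)/2 = (14.4+3.4+13.8)/2 = 15.8
A = √(s(s-a)(s-b)(s-c)) = √(15.8·1.4·12.4·2)
A = √548.576 = 23.42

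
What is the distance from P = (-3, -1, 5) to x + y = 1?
d = |1(-3) + 1(-1) + 0(5) - (1)| / √(1² + 1² + 0²) = 5/√2 = 3.536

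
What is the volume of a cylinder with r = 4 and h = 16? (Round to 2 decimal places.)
Volume = pi * r² * h
Volume = pi * 4² * 16
Volume = pi * 16 * 16
Volume = pi * 256
Volume = 804.25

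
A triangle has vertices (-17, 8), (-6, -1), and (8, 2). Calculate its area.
Using the coordinate formula: Area = (1/2)|x₁(y₂-y₃) + x₂(y₃-y₁) + x₃(y₁-y₂)|
Area = (1/2)|(-17)((-1)-2) + (-6)(2-8) + 8(8-(-1))|
Area = (1/2)|(-17)*(-3) + (-6)*(-6) + 8*9|
Area = (1/2)|51 + 36 + 72|
Area = (1/2)*159 = 79.50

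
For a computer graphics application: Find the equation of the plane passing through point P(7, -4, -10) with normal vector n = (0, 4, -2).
d = n·P = (0)(7) + (4)(-4) + (-2)(-10) = 4
Plane: 4y - 2z = 4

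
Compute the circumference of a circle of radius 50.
Circumference = 2 * pi * r
Circumference = 2 * pi * 50
Circumference = 314.16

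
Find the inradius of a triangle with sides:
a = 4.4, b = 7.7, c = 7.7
s = (a+b+c)/2 = (4.4+7.7+7.7)/2 = 9.9
Area = √(s(s-a)(s-b)(s-c)) = √(9.9·5.5·2.2·2.2) = 16.2339
r = Area/s = 16.2339/9.9 = 1.64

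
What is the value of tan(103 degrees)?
tan(103 degrees) = -4.3315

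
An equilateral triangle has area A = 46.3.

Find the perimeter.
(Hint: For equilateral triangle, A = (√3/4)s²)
A = (√3/4)s²  →  s² = 4A/√3 = 4·46.3/√3 = 106.925
s = 10.3405
Perimeter = 3s = 31.02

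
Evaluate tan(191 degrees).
tan(191 degrees) = 0.1944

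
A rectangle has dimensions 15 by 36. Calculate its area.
Area = length * width
Area = 15 * 36
Area = 540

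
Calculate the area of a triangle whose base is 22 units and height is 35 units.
Area = (1/2) * base * height
Area = (1/2) * 22 * 35
Area = 385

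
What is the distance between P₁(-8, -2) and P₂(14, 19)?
Using the distance formula: d = sqrt((x₂-x₁)² + (y₂-y₁)²)
dx = 14 - (-8) = 22
dy = 19 - (-2) = 21
d = sqrt(22² + 21²) = sqrt(484 + 441) = sqrt(925) = 30.41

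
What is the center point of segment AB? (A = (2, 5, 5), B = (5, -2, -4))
Midpoint = ((2+5)/2, (5-2)/2, (5-4)/2) = (3.5, 1.5, 0.5)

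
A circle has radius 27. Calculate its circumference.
Circumference = 2 * pi * r
Circumference = 2 * pi * 27
Circumference = 169.65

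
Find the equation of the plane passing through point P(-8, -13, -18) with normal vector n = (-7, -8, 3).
d = n·P = (-7)(-8) + (-8)(-13) + (3)(-18) = 106
Plane: -7x - 8y + 3z = 106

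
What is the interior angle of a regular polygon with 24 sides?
Interior angle of a regular n-gon = (n-2)*180/n
Interior angle = (24-2)*180/24
Interior angle = 22*180/24
Interior angle = 3960/24
Interior angle = 165 degrees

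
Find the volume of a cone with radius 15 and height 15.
Volume = (1/3) * pi * r² * h
Volume = (1/3) * pi * 15² * 15
Volume = (1/3) * pi * 225 * 15
Volume = (1/3) * pi * 3375
Volume = 3534.29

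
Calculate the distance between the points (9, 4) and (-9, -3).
Using the distance formula: d = sqrt((x₂-x₁)² + (y₂-y₁)²)
dx = (-9) - 9 = -18
dy = (-3) - 4 = -7
d = sqrt((-18)² + (-7)²) = sqrt(324 + 49) = sqrt(373) = 19.31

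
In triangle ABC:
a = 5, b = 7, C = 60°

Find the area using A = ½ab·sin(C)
A = ½·5·7·sin(60°) = ½·35·0.866025 = 15.16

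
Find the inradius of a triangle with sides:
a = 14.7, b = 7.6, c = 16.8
s = (a+b+c)/2 = (14.7+7.6+16.8)/2 = 19.55
Area = √(s(s-a)(s-b)(s-c)) = √(19.55·4.85·11.95·2.75) = 55.8206
r = Area/s = 55.8206/19.55 = 2.855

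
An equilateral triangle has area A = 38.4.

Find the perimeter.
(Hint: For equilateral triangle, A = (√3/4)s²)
A = (√3/4)s²  →  s² = 4A/√3 = 4·38.4/√3 = 88.681
s = 9.41706
Perimeter = 3s = 28.25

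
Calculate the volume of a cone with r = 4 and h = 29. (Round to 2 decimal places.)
Volume = (1/3) * pi * r² * h
Volume = (1/3) * pi * 4² * 29
Volume = (1/3) * pi * 16 * 29
Volume = (1/3) * pi * 464
Volume = 485.90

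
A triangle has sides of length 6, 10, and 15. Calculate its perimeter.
Perimeter = sum of all sides
Perimeter = 6 + 10 + 15
Perimeter = 31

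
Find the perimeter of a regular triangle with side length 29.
Perimeter = number of sides * side length
Perimeter = 3 * 29
Perimeter = 87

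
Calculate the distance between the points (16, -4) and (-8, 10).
Using the distance formula: d = sqrt((x₂-x₁)² + (y₂-y₁)²)
dx = (-8) - 16 = -24
dy = 10 - (-4) = 14
d = sqrt((-24)² + 14²) = sqrt(576 + 196) = sqrt(772) = 27.78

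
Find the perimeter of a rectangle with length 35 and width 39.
Perimeter = 2 * (length + width)
Perimeter = 2 * (35 + 39)
Perimeter = 2 * 74
Perimeter = 148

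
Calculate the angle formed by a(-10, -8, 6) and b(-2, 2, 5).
a·b = 34, |a|² = 200, |b|² = 33
cos θ = 34/√6600 ≈ 0.4185
θ ≈ 65.26°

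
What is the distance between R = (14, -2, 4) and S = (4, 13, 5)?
d = √[(-10)² + (15)² + (1)²] = √326 = 18.06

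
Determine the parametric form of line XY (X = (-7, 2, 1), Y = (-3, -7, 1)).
Direction vector d = Y - X = (4, -9, 0)
x = -7 + 4t, y = 2 - 9t, z = 1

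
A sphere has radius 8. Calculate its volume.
Volume = (4/3) * pi * r³
Volume = (4/3) * pi * 8³
Volume = (4/3) * pi * 512
Volume = 2144.66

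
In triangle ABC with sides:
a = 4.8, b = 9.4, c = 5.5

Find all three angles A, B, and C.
By the law of cosines:
cos(A) = (b² + c² - a²)/(2bc) = 0.924275  →  A = 22.44°
cos(B) = (a² + c² - b²)/(2ac) = -0.664205  →  B = 131.6°
cos(C) = (a² + b² - c²)/(2ab) = 0.899269  →  C = 25.94°
Check: A + B + C = 180.0° ✓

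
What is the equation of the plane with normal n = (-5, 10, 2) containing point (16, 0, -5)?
d = n·P = (-5)(16) + (10)(0) + (2)(-5) = -90
Plane: -5x + 10y + 2z = -90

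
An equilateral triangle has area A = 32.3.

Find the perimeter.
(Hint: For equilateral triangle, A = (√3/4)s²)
A = (√3/4)s²  →  s² = 4A/√3 = 4·32.3/√3 = 74.5937
s = 8.63676
Perimeter = 3s = 25.91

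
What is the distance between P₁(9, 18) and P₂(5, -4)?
Using the distance formula: d = sqrt((x₂-x₁)² + (y₂-y₁)²)
dx = 5 - 9 = -4
dy = (-4) - 18 = -22
d = sqrt((-4)² + (-22)²) = sqrt(16 + 484) = sqrt(500) = 22.36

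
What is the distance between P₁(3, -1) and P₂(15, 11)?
Using the distance formula: d = sqrt((x₂-x₁)² + (y₂-y₁)²)
dx = 15 - 3 = 12
dy = 11 - (-1) = 12
d = sqrt(12² + 12²) = sqrt(144 + 144) = sqrt(288) = 16.97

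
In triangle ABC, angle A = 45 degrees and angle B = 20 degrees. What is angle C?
Sum of angles in a triangle = 180 degrees
Third angle = 180 - 45 - 20
Third angle = 115 degrees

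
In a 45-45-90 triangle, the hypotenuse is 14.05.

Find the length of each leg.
In a 45-45-90 triangle, hypotenuse = leg·√2  →  leg = hypotenuse/√2
leg = 14.05/√2 = 9.935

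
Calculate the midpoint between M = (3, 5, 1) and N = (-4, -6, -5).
Midpoint = ((3-4)/2, (5-6)/2, (1-5)/2) = (-0.5, -0.5, -2)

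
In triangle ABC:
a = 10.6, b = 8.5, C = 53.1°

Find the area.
Using A = ½ab·sin(C):
A = ½·10.6·8.5·sin(53.1°) = ½·90.1·0.799685 = 36.03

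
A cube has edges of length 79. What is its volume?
Volume = s³
Volume = 79³
Volume = 493039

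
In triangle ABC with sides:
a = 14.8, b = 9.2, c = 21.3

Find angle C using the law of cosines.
cos(C) = (a² + b² - c²)/(2ab)
cos(C) = (14.8² + 9.2² - 21.3²)/(2·14.8·9.2) = -150.01/272.32 = -0.550859
C = arccos(-0.550859) = 123.4°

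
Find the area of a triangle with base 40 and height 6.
Area = (1/2) * base * height
Area = (1/2) * 40 * 6
Area = 120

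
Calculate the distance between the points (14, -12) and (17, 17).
Using the distance formula: d = sqrt((x₂-x₁)² + (y₂-y₁)²)
dx = 17 - 14 = 3
dy = 17 - (-12) = 29
d = sqrt(3² + 29²) = sqrt(9 + 841) = sqrt(850) = 29.15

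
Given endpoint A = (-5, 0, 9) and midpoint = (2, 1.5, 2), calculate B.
B = (2×2 - (-5), 2×1.5 - 0, 2×2 - 9) = (9, 3, -5)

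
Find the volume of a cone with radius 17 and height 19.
Volume = (1/3) * pi * r² * h
Volume = (1/3) * pi * 17² * 19
Volume = (1/3) * pi * 289 * 19
Volume = (1/3) * pi * 5491
Volume = 5750.16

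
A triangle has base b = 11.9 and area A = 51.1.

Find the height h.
A = ½bh  →  h = 2A/b
h = 2·51.1/11.9 = 8.588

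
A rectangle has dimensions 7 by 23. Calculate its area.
Area = length * width
Area = 7 * 23
Area = 161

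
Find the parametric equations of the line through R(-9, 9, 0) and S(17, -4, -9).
Direction vector d = S - R = (26, -13, -9)
x = -9 + 26t, y = 9 - 13t, z = 0 - 9t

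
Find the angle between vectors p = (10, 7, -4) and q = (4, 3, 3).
p·q = 49, |p|² = 165, |q|² = 34
cos θ = 49/√5610 ≈ 0.6542
θ ≈ 49.14°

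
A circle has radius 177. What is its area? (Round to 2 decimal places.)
Area = pi * r²
Area = pi * 177²
Area = pi * 31329
Area = 98422.96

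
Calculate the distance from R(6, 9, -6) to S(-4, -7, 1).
d = √[(-10)² + (-16)² + (7)²] = √405 = 20.12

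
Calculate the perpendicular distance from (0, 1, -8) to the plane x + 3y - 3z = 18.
d = |1(0) + 3(1) + (-3)(-8) - (18)| / √(1² + 3² + (-3)²) = 9/√19 = 2.065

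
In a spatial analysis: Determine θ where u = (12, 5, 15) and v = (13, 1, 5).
u·v = 236, |u|² = 394, |v|² = 195
cos θ = 236/√76830 ≈ 0.8514
θ ≈ 31.63°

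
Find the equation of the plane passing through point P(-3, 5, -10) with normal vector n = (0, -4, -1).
d = n·P = (0)(-3) + (-4)(5) + (-1)(-10) = -10
Plane: -4y - z = -10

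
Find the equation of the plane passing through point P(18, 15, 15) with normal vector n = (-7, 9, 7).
d = n·P = (-7)(18) + (9)(15) + (7)(15) = 114
Plane: -7x + 9y + 7z = 114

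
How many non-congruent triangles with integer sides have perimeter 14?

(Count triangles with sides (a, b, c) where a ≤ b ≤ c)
With a ≤ b ≤ c and a + b + c = 14, the triangle inequality a + b > c gives c < 14/2, so c ≤ 6.
Iterate a from 1 to ⌊p/3⌋ = 4; for each a, b ranges from a to ⌊(p−a)/2⌋ with c = p − a − b, keeping only c ≥ b.
Triples: (2, 6, 6), (3, 5, 6), (4, 4, 6), …
Count = 4 triangles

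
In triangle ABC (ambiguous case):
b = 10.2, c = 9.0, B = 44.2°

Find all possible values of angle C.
sin(C)/c = sin(B)/b  →  sin(C) = c·sin(B)/b = 9.0·sin(44.2°)/10.2 = 0.615146
C₁ = arcsin(0.615146) = 37.96°,  C₂ = 180° - C₁ = 142.04°
Check C₂: A = 180° - 44.2° - 142.04° = -6.24° ≤ 0, rejected
C = 37.96° (one solution)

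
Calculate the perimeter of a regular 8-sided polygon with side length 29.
Perimeter = number of sides * side length
Perimeter = 8 * 29
Perimeter = 232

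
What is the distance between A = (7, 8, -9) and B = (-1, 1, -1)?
d = √[(-8)² + (-7)² + (8)²] = √177 = 13.3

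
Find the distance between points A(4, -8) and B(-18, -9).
Using the distance formula: d = sqrt((x₂-x₁)² + (y₂-y₁)²)
dx = (-18) - 4 = -22
dy = (-9) - (-8) = -1
d = sqrt((-22)² + (-1)²) = sqrt(484 + 1) = sqrt(485) = 22.02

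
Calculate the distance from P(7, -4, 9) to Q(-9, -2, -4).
d = √[(-16)² + (2)² + (-13)²] = √429 = 20.71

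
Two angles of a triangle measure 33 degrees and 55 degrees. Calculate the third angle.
Sum of angles in a triangle = 180 degrees
Third angle = 180 - 33 - 55
Third angle = 92 degrees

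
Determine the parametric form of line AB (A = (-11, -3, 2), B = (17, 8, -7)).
Direction vector d = B - A = (28, 11, -9)
x = -11 + 28t, y = -3 + 11t, z = 2 - 9t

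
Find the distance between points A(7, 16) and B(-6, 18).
Using the distance formula: d = sqrt((x₂-x₁)² + (y₂-y₁)²)
dx = (-6) - 7 = -13
dy = 18 - 16 = 2
d = sqrt((-13)² + 2²) = sqrt(169 + 4) = sqrt(173) = 13.15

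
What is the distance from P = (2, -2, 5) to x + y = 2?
d = |1(2) + 1(-2) + 0(5) - (2)| / √(1² + 1² + 0²) = 2/√2 = 1.414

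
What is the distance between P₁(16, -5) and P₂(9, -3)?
Using the distance formula: d = sqrt((x₂-x₁)² + (y₂-y₁)²)
dx = 9 - 16 = -7
dy = (-3) - (-5) = 2
d = sqrt((-7)² + 2²) = sqrt(49 + 4) = sqrt(53) = 7.28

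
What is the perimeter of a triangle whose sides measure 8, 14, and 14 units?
Perimeter = sum of all sides
Perimeter = 8 + 14 + 14
Perimeter = 36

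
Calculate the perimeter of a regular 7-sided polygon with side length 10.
Perimeter = number of sides * side length
Perimeter = 7 * 10
Perimeter = 70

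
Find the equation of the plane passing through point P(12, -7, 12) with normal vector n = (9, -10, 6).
d = n·P = (9)(12) + (-10)(-7) + (6)(12) = 250
Plane: 9x - 10y + 6z = 250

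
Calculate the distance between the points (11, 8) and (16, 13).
Using the distance formula: d = sqrt((x₂-x₁)² + (y₂-y₁)²)
dx = 16 - 11 = 5
dy = 13 - 8 = 5
d = sqrt(5² + 5²) = sqrt(25 + 25) = sqrt(50) = 7.07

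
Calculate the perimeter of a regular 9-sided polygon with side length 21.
Perimeter = number of sides * side length
Perimeter = 9 * 21
Perimeter = 189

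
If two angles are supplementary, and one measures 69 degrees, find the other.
Supplementary angles sum to 180 degrees.
Other angle = 180 - 69
Other angle = 111 degrees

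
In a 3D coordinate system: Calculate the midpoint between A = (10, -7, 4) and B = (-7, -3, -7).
Midpoint = ((10-7)/2, (-7-3)/2, (4-7)/2) = (1.5, -5, -1.5)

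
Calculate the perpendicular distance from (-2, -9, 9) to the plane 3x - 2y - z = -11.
d = |3(-2) + (-2)(-9) + (-1)(9) - (-11)| / √(3² + (-2)² + (-1)²) = 14/√14 = 3.742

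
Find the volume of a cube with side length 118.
Volume = s³
Volume = 118³
Volume = 1643032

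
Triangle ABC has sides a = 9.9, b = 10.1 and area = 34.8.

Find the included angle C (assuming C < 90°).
Area = ½ab·sin(C)  →  sin(C) = 2·Area/(ab)
sin(C) = 2·34.8/(9.9·10.1) = 0.696070
C = arcsin(0.696070) = 44.11°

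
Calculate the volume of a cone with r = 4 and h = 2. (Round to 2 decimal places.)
Volume = (1/3) * pi * r² * h
Volume = (1/3) * pi * 4² * 2
Volume = (1/3) * pi * 16 * 2
Volume = (1/3) * pi * 32
Volume = 33.51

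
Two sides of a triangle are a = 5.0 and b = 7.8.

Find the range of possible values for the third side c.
By the triangle inequality: |a - b| < c < a + b
|5.0 - 7.8| < c < 5.0 + 7.8
2.8 < c < 12.8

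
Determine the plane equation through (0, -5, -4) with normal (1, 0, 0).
d = n·P = (1)(0) + (0)(-5) + (0)(-4) = 0
Plane: x = 0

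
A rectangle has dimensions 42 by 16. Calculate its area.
Area = length * width
Area = 42 * 16
Area = 672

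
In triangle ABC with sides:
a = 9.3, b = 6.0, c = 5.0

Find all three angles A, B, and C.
By the law of cosines:
cos(A) = (b² + c² - a²)/(2bc) = -0.424833  →  A = 115.1°
cos(B) = (a² + c² - b²)/(2ac) = 0.811720  →  B = 35.74°
cos(C) = (a² + b² - c²)/(2ab) = 0.873566  →  C = 29.12°
Check: A + B + C = 180.0° ✓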